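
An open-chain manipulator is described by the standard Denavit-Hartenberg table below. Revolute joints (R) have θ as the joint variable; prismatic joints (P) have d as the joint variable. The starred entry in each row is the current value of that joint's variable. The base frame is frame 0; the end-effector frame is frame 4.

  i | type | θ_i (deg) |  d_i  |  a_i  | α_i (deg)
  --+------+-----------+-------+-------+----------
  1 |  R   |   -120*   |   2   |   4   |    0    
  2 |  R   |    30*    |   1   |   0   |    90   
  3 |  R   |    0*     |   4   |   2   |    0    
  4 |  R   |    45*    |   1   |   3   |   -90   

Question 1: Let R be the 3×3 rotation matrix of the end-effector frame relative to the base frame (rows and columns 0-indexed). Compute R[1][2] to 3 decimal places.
0.707

End-effector z-axis (col 2 of R) = (-0.0000,0.7071,0.7071)
R[1][2] = 0.7071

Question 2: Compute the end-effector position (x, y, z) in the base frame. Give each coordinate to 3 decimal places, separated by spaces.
-7.000 -7.585 5.121

after link 1: o_1 = (-2.0000, -3.4641, 2.0000)
after link 2: o_2 = (-2.0000, -3.4641, 3.0000)
after link 3: o_3 = (-6.0000, -5.4641, 3.0000)
after link 4: o_4 = (-7.0000, -7.5854, 5.1213)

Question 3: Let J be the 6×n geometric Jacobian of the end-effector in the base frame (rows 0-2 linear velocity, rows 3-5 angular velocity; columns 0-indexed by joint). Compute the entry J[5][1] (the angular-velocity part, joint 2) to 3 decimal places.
1.000

axis z_1 = (0.0000,0.0000,1.0000); lever o_n−o_1 = (-5.0000,-4.1213,3.1213)
cross product → J_v[:, 1] = (4.1213,-5.0000,0.0000)
J_ω[:, 1] = z_1
entry J[5][1] = 1.0000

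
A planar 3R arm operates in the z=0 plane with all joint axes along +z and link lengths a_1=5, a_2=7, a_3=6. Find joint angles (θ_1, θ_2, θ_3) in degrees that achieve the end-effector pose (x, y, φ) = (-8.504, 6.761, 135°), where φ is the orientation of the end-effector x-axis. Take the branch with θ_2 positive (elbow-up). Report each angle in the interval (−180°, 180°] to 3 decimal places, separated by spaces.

wrist centre = target − a_3·(cos φ, sin φ) = (-4.2614, 2.5184)
cos θ_2 = (24.5013−5²−7²)/(2·5·7) = -0.7071; θ_2 = 135.0014° (elbow-up)
β = atan2(2.5184,-4.2614) = 149.4179°; ψ = atan2(4.9496,0.0501) = 89.4197°
θ_1 = β − ψ = 59.9982°
θ_3 = φ − θ_1 − θ_2 = -59.9996° (wrapped to (-180°,180°])

59.998 135.001 -60.000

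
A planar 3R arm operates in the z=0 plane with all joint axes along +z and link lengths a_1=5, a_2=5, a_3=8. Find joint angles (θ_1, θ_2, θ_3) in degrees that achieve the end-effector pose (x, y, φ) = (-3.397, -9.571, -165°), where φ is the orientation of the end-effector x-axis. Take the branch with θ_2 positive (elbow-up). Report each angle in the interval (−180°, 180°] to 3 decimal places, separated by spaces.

-89.994 59.988 -134.994

wrist centre = target − a_3·(cos φ, sin φ) = (4.3304, -7.5004)
cos θ_2 = (75.0091−5²−5²)/(2·5·5) = 0.5002; θ_2 = 59.9879° (elbow-up)
β = atan2(-7.5004,4.3304) = -59.9999°; ψ = atan2(4.3296,7.5009) = 29.9940°
θ_1 = β − ψ = -89.9938°
θ_3 = φ − θ_1 − θ_2 = -134.9941° (wrapped to (-180°,180°])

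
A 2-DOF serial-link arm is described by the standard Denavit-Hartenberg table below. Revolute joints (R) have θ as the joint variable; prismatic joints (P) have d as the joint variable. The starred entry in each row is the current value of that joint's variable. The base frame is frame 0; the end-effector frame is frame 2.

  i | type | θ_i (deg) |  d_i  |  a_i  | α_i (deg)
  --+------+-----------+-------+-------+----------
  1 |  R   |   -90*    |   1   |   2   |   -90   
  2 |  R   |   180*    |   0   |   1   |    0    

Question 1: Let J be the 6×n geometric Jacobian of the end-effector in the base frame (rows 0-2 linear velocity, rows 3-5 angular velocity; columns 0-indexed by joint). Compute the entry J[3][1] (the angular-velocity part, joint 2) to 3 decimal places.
1.000

axis z_1 = (1.0000,0.0000,0.0000); lever o_n−o_1 = (-0.0000,1.0000,-0.0000)
cross product → J_v[:, 1] = (-0.0000,0.0000,1.0000)
J_ω[:, 1] = z_1
entry J[3][1] = 1.0000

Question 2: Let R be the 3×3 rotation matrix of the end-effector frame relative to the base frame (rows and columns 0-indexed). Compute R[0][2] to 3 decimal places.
1.000

End-effector z-axis (col 2 of R) = (1.0000,0.0000,0.0000)
R[0][2] = 1.0000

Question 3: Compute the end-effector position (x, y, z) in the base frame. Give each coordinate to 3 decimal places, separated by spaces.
0.000 -1.000 1.000

after link 1: o_1 = (0.0000, -2.0000, 1.0000)
after link 2: o_2 = (0.0000, -1.0000, 1.0000)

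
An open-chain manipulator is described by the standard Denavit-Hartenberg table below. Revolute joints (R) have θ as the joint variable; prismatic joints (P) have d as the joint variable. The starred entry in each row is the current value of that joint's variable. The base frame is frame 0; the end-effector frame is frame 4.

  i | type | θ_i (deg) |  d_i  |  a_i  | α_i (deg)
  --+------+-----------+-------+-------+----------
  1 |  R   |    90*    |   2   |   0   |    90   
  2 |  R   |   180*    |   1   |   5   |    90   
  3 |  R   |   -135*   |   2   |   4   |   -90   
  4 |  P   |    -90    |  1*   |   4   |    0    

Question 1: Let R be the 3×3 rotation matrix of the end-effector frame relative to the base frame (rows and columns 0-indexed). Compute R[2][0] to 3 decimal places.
End-effector x-axis (col 0 of R) = (0.0000,0.0000,1.0000)
R[2][0] = 1.0000

1.000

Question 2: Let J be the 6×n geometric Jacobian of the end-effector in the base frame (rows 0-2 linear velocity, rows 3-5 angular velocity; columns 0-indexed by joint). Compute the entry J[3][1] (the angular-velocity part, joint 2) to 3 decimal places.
axis z_1 = (1.0000,-0.0000,0.0000); lever o_n−o_1 = (-2.5355,-2.8787,6.0000)
cross product → J_v[:, 1] = (-0.0000,-6.0000,-2.8787)
J_ω[:, 1] = z_1
entry J[3][1] = 1.0000

1.000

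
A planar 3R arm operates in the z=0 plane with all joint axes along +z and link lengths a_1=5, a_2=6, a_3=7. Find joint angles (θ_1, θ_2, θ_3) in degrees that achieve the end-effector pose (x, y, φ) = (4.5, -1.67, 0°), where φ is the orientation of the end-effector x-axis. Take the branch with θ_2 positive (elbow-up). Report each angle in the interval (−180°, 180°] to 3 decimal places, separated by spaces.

120.003 149.999 89.998

wrist centre = target − a_3·(cos φ, sin φ) = (-2.5000, -1.6700)
cos θ_2 = (9.0389−5²−6²)/(2·5·6) = -0.8660; θ_2 = 149.9992° (elbow-up)
β = atan2(-1.6700,-2.5000) = -146.2571°; ψ = atan2(3.0001,-0.1961) = 93.7400°
θ_1 = β − ψ = -239.9971°
θ_3 = φ − θ_1 − θ_2 = 89.9979° (wrapped to (-180°,180°])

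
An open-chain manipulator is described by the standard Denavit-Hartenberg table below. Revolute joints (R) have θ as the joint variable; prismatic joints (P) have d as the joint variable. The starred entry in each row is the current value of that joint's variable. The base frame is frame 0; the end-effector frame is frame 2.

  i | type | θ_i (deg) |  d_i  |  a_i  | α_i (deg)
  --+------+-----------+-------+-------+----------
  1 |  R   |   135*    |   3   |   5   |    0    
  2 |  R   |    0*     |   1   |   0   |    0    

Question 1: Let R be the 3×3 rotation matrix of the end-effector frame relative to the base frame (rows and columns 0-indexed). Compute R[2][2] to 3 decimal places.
1.000

End-effector z-axis (col 2 of R) = (0.0000,0.0000,1.0000)
R[2][2] = 1.0000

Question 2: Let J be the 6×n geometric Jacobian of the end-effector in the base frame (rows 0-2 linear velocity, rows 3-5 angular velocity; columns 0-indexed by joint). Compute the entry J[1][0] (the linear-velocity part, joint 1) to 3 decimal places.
axis z_0 = ẑ; lever o_n−o_0 = (-3.5355,3.5355,4.0000)
cross product → J_v[:, 0] = (-3.5355,-3.5355,0.0000)
J_ω[:, 0] = z_0
entry J[1][0] = -3.5355

-3.536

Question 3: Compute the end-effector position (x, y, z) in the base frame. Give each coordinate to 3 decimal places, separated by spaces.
-3.536 3.536 4.000

after link 1: o_1 = (-3.5355, 3.5355, 3.0000)
after link 2: o_2 = (-3.5355, 3.5355, 4.0000)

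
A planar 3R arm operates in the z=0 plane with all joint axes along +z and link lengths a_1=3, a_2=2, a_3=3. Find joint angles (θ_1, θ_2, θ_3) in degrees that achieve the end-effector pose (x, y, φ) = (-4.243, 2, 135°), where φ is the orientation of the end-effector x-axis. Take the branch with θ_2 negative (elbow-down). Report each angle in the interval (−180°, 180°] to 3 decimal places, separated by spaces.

-135.000 -134.990 44.990

wrist centre = target − a_3·(cos φ, sin φ) = (-2.1217, -0.1213)
cos θ_2 = (4.5162−3²−2²)/(2·3·2) = -0.7070; θ_2 = -134.9897° (elbow-down)
β = atan2(-0.1213,-2.1217) = -176.7273°; ψ = atan2(-1.4145,1.5860) = -41.7273°
θ_1 = β − ψ = -135.0000°
θ_3 = φ − θ_1 − θ_2 = 44.9897° (wrapped to (-180°,180°])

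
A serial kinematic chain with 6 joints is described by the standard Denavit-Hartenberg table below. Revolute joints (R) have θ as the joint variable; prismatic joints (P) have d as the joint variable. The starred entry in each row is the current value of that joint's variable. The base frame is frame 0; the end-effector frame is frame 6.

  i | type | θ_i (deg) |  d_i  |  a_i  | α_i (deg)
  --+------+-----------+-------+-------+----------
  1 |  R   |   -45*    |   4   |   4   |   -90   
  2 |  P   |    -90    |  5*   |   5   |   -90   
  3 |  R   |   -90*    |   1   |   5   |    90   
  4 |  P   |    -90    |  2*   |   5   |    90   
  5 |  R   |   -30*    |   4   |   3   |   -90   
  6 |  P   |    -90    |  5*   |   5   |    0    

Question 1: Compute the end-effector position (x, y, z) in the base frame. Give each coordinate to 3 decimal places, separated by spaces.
-2.898 4.312 4.170

after link 1: o_1 = (2.8284, -2.8284, 4.0000)
after link 2: o_2 = (6.3640, 0.7071, 9.0000)
after link 3: o_3 = (10.6066, 3.5355, 9.0000)
after link 4: o_4 = (7.0711, 7.0711, 7.0000)
after link 5: o_5 = (2.4055, 6.0798, 8.5000)
after link 6: o_6 = (-2.8978, 4.3120, 4.1699)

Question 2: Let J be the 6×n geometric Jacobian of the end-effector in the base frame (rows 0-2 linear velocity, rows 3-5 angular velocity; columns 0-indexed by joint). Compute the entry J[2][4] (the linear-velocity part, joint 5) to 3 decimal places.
-5.098

axis z_4 = (-0.7071,-0.7071,-0.0000); lever o_n−o_4 = (-9.9688,-2.7591,-2.8301)
cross product → J_v[:, 4] = (2.0012,-2.0012,-5.0981)
J_ω[:, 4] = z_4
entry J[2][4] = -5.0981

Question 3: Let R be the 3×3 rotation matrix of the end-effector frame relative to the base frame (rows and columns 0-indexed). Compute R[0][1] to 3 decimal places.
End-effector y-axis (col 1 of R) = (-0.6124,0.6124,0.5000)
R[0][1] = -0.6124

-0.612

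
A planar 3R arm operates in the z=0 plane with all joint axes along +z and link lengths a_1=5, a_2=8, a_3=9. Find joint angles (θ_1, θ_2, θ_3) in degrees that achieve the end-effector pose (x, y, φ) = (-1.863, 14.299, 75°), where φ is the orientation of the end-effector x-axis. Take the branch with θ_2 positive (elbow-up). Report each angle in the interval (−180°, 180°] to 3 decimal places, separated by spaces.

wrist centre = target − a_3·(cos φ, sin φ) = (-4.1924, 5.6057)
cos θ_2 = (48.9995−5²−8²)/(2·5·8) = -0.5000; θ_2 = 120.0004° (elbow-up)
β = atan2(5.6057,-4.1924) = 126.7921°; ψ = atan2(6.9282,0.9999) = 81.7872°
θ_1 = β − ψ = 45.0049°
θ_3 = φ − θ_1 − θ_2 = -90.0054° (wrapped to (-180°,180°])

45.005 120.000 -90.005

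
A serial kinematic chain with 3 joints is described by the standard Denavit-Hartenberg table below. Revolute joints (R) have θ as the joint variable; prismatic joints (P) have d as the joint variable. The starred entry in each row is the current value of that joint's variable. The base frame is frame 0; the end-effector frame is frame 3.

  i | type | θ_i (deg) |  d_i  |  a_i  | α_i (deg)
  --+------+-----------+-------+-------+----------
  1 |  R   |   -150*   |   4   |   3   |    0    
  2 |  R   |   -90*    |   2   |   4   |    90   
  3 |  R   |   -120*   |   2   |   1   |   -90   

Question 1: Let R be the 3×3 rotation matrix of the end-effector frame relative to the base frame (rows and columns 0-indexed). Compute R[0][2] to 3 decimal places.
End-effector z-axis (col 2 of R) = (-0.4330,0.7500,-0.5000)
R[0][2] = -0.4330

-0.433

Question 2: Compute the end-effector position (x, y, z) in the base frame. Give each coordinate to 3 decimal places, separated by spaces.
-2.616 2.531 5.134

after link 1: o_1 = (-2.5981, -1.5000, 4.0000)
after link 2: o_2 = (-4.5981, 1.9641, 6.0000)
after link 3: o_3 = (-2.6160, 2.5311, 5.1340)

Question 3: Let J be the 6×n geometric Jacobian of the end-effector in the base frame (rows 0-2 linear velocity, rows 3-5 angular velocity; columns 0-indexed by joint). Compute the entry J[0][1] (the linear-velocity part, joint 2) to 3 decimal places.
axis z_1 = (0.0000,0.0000,1.0000); lever o_n−o_1 = (-0.0179,4.0311,1.1340)
cross product → J_v[:, 1] = (-4.0311,-0.0179,0.0000)
J_ω[:, 1] = z_1
entry J[0][1] = -4.0311

-4.031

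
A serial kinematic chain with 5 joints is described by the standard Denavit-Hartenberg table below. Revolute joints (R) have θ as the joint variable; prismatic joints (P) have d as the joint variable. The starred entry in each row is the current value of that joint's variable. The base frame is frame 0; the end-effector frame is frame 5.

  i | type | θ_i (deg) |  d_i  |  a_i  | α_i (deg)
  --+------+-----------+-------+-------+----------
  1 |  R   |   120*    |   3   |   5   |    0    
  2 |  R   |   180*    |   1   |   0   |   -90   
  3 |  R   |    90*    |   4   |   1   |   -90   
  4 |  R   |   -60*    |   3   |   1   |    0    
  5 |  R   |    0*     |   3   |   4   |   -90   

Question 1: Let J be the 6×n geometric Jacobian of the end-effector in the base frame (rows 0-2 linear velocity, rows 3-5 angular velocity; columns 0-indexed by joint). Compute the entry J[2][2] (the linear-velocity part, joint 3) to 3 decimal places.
axis z_2 = (0.8660,0.5000,0.0000); lever o_n−o_2 = (4.2141,9.3612,-3.5000)
cross product → J_v[:, 2] = (-1.7500,3.0311,6.0000)
J_ω[:, 2] = z_2
entry J[2][2] = 6.0000

6.000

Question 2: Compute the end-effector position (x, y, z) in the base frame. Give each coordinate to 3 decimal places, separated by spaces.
after link 1: o_1 = (-2.5000, 4.3301, 3.0000)
after link 2: o_2 = (-2.5000, 4.3301, 4.0000)
after link 3: o_3 = (0.9641, 6.3301, 3.0000)
after link 4: o_4 = (0.2141, 9.3612, 2.5000)
after link 5: o_5 = (1.7141, 13.6913, 0.5000)

1.714 13.691 0.500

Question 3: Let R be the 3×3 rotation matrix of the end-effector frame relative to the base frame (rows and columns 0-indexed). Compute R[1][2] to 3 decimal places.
End-effector z-axis (col 2 of R) = (-0.4330,-0.2500,-0.8660)
R[1][2] = -0.2500

-0.250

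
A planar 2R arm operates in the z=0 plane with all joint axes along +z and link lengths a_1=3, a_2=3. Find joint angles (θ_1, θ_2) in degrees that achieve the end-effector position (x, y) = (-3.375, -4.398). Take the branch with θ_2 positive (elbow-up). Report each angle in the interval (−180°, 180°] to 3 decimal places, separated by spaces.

cos θ_2 = (30.7330−3²−3²)/(2·3·3) = 0.7074; θ_2 = 44.9770° (elbow-up)
β = atan2(-4.3980,-3.3750) = -127.5024°; ψ = atan2(2.1205,5.1222) = 22.4885°
θ_1 = β − ψ = -149.9909°

-149.991 44.977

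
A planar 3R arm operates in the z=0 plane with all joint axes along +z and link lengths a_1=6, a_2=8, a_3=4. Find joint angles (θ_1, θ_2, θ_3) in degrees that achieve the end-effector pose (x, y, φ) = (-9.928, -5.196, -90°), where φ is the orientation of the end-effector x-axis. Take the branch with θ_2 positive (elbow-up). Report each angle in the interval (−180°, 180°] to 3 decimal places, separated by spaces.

133.737 90.003 46.260

wrist centre = target − a_3·(cos φ, sin φ) = (-9.9280, -1.1960)
cos θ_2 = (99.9956−6²−8²)/(2·6·8) = -0.0000; θ_2 = 90.0026° (elbow-up)
β = atan2(-1.1960,-9.9280) = -173.1308°; ψ = atan2(8.0000,5.9996) = 53.1318°
θ_1 = β − ψ = -226.2626°
θ_3 = φ − θ_1 − θ_2 = 46.2600° (wrapped to (-180°,180°])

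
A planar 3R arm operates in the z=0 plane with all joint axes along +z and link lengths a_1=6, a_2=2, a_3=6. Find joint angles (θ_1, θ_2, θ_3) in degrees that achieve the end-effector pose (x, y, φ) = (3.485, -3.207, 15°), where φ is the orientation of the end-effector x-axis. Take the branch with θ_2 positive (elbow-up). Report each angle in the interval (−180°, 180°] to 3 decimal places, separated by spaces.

-134.999 120.013 29.986

wrist centre = target − a_3·(cos φ, sin φ) = (-2.3106, -4.7599)
cos θ_2 = (27.9954−6²−2²)/(2·6·2) = -0.5002; θ_2 = 120.0125° (elbow-up)
β = atan2(-4.7599,-2.3106) = -115.8928°; ψ = atan2(1.7318,4.9996) = 19.1057°
θ_1 = β − ψ = -134.9985°
θ_3 = φ − θ_1 − θ_2 = 29.9860° (wrapped to (-180°,180°])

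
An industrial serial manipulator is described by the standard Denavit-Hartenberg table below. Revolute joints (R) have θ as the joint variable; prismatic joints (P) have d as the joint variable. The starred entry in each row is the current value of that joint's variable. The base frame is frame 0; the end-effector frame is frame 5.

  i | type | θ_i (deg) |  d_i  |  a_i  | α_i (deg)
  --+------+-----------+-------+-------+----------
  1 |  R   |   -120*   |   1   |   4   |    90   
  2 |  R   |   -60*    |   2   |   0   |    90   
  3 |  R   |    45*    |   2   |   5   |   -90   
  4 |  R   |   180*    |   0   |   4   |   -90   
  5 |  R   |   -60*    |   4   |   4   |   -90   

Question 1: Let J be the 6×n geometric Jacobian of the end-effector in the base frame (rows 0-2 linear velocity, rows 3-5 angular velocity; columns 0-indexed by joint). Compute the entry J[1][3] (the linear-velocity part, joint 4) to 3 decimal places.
axis z_3 = (-0.4356,0.6597,0.6124); lever o_n−o_3 = (4.9580,5.0012,3.7956)
cross product → J_v[:, 3] = (-0.5585,4.6895,-5.4495)
J_ω[:, 3] = z_3
entry J[1][3] = 4.6895

4.689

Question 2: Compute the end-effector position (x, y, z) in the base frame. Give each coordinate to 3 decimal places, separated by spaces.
-1.854 4.274 0.734

after link 1: o_1 = (-2.0000, -3.4641, 1.0000)
after link 2: o_2 = (-3.7321, -2.4641, 1.0000)
after link 3: o_3 = (-6.8118, -0.7273, -3.0619)
after link 4: o_4 = (-3.6552, -0.9167, -0.6124)
after link 5: o_5 = (-1.8538, 4.2739, 0.7337)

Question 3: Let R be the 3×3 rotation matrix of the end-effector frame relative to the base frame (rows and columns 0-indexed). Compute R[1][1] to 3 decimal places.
End-effector y-axis (col 1 of R) = (-0.4330,-0.7500,0.5000)
R[1][1] = -0.7500

-0.750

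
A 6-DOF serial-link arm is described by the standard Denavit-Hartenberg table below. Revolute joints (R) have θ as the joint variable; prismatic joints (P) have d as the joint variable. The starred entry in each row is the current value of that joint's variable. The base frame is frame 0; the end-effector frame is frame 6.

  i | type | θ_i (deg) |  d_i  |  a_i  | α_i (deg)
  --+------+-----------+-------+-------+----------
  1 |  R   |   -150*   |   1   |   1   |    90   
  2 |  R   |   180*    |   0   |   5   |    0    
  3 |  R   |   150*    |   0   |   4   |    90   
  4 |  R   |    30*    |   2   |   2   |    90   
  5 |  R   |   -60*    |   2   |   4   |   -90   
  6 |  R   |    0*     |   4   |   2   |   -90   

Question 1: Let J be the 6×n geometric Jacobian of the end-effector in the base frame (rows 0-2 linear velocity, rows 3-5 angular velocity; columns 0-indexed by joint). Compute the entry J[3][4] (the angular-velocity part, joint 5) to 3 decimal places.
0.058

axis z_4 = (0.0580,-0.9665,-0.2500); lever o_n−o_4 = (-7.0825,-2.3571,-0.5311)
cross product → J_v[:, 4] = (-0.0760,1.8014,-6.9821)
J_ω[:, 4] = z_4
entry J[3][4] = 0.0580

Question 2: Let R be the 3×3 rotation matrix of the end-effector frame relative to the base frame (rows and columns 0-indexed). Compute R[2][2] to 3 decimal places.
0.250

End-effector z-axis (col 2 of R) = (-0.0580,0.9665,0.2500)
R[2][2] = 0.2500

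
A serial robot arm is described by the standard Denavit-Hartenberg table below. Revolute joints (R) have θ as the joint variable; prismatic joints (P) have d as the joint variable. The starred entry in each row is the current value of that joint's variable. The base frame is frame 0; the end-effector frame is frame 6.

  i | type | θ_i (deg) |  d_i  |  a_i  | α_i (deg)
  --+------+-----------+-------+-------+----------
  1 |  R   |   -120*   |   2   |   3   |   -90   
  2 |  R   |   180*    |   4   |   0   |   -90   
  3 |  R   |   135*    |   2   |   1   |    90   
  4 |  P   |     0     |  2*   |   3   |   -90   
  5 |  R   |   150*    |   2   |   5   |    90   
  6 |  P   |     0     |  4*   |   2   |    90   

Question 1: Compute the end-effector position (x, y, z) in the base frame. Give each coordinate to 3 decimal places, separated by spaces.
after link 1: o_1 = (-1.5000, -2.5981, 2.0000)
after link 2: o_2 = (1.9641, -4.5981, 2.0000)
after link 3: o_3 = (0.9982, -4.8569, 4.0000)
after link 4: o_4 = (-2.4172, -3.7015, 4.0000)
after link 5: o_5 = (2.4124, -4.9956, 6.0000)
after link 6: o_6 = (3.3090, -9.3769, 6.0000)

3.309 -9.377 6.000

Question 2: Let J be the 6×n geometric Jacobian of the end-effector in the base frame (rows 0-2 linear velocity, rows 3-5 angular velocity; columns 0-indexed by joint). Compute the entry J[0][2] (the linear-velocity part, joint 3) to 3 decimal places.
4.779

axis z_2 = (0.0000,0.0000,1.0000); lever o_n−o_2 = (1.3449,-4.7789,4.0000)
cross product → J_v[:, 2] = (4.7789,1.3449,-0.0000)
J_ω[:, 2] = z_2
entry J[0][2] = 4.7789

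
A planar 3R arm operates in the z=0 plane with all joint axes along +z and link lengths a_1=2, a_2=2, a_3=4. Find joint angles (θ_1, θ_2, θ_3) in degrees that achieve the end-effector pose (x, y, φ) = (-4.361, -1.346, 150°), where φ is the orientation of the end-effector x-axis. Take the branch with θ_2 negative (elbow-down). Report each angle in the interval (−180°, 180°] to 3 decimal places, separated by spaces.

-75.006 -59.999 -74.995

wrist centre = target − a_3·(cos φ, sin φ) = (-0.8969, -3.3460)
cos θ_2 = (12.0001−2²−2²)/(2·2·2) = 0.5000; θ_2 = -59.9988° (elbow-down)
β = atan2(-3.3460,-0.8969) = -105.0054°; ψ = atan2(-1.7320,3.0000) = -29.9994°
θ_1 = β − ψ = -75.0060°
θ_3 = φ − θ_1 − θ_2 = -74.9952° (wrapped to (-180°,180°])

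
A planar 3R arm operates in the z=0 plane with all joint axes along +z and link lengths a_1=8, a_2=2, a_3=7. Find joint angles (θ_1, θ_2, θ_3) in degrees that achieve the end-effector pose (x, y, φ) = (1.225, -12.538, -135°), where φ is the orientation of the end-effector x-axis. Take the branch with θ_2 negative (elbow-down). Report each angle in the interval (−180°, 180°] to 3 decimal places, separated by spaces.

-44.995 -30.013 -59.992

wrist centre = target − a_3·(cos φ, sin φ) = (6.1747, -7.5883)
cos θ_2 = (95.7091−8²−2²)/(2·8·2) = 0.8659; θ_2 = -30.0134° (elbow-down)
β = atan2(-7.5883,6.1747) = -50.8639°; ψ = atan2(-1.0004,9.7318) = -5.8692°
θ_1 = β − ψ = -44.9947°
θ_3 = φ − θ_1 − θ_2 = -59.9920° (wrapped to (-180°,180°])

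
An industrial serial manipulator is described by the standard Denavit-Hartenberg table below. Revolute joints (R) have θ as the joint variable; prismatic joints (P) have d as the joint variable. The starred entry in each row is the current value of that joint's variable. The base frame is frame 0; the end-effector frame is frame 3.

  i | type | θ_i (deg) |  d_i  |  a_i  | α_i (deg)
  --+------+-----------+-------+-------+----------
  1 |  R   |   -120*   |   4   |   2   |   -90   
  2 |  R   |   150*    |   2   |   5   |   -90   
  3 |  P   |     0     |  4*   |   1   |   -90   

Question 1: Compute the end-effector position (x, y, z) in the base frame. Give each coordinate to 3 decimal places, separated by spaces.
4.330 3.500 4.464

after link 1: o_1 = (-1.0000, -1.7321, 4.0000)
after link 2: o_2 = (2.8971, 1.0179, 1.5000)
after link 3: o_3 = (4.3301, 3.5000, 4.4641)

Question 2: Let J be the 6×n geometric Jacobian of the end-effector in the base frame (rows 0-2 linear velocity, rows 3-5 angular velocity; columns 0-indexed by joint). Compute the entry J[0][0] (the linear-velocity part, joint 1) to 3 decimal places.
-3.500

axis z_0 = ẑ; lever o_n−o_0 = (4.3301,3.5000,4.4641)
cross product → J_v[:, 0] = (-3.5000,4.3301,0.0000)
J_ω[:, 0] = z_0
entry J[0][0] = -3.5000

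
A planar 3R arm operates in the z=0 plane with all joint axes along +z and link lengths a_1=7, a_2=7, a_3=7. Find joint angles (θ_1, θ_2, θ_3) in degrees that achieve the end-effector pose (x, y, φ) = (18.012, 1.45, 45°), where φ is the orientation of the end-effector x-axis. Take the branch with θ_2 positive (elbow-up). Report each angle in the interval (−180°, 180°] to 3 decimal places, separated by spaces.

wrist centre = target − a_3·(cos φ, sin φ) = (13.0623, -3.4997)
cos θ_2 = (182.8707−7²−7²)/(2·7·7) = 0.8660; θ_2 = 29.9998° (elbow-up)
β = atan2(-3.4997,13.0623) = -14.9989°; ψ = atan2(3.5000,13.0622) = 14.9999°
θ_1 = β − ψ = -29.9988°
θ_3 = φ − θ_1 − θ_2 = 44.9990° (wrapped to (-180°,180°])

-29.999 30.000 44.999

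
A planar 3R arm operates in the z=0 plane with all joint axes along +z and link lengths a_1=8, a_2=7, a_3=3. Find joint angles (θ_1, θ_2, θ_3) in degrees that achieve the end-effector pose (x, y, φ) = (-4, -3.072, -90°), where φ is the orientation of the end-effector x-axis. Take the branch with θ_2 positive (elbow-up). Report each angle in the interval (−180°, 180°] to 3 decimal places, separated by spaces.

120.003 150.000 -0.003

wrist centre = target − a_3·(cos φ, sin φ) = (-4.0000, -0.0720)
cos θ_2 = (16.0052−8²−7²)/(2·8·7) = -0.8660; θ_2 = 150.0000° (elbow-up)
β = atan2(-0.0720,-4.0000) = -178.9688°; ψ = atan2(3.5000,1.9378) = 61.0283°
θ_1 = β − ψ = -239.9971°
θ_3 = φ − θ_1 − θ_2 = -0.0029° (wrapped to (-180°,180°])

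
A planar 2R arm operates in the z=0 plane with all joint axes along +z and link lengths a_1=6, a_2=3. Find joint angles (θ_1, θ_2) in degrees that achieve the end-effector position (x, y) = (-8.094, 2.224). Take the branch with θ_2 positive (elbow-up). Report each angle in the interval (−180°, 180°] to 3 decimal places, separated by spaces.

149.999 44.993

cos θ_2 = (70.4590−6²−3²)/(2·6·3) = 0.7072; θ_2 = 44.9929° (elbow-up)
β = atan2(2.2240,-8.0940) = 164.6359°; ψ = atan2(2.1211,8.1216) = 14.6366°
θ_1 = β − ψ = 149.9993°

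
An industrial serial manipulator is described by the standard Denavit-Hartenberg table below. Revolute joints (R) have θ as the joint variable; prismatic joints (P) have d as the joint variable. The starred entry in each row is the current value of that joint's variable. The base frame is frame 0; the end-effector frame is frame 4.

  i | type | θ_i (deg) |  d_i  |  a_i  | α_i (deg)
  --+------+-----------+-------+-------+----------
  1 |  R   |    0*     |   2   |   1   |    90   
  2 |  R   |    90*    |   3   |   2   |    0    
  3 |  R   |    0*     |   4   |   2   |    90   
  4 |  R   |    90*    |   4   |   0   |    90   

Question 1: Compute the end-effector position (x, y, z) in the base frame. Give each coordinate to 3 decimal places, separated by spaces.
5.000 -7.000 6.000

after link 1: o_1 = (1.0000, 0.0000, 2.0000)
after link 2: o_2 = (1.0000, -3.0000, 4.0000)
after link 3: o_3 = (1.0000, -7.0000, 6.0000)
after link 4: o_4 = (5.0000, -7.0000, 6.0000)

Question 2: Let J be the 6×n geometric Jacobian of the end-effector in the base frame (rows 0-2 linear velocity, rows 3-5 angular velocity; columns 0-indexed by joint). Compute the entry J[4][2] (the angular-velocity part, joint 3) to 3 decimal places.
-1.000

axis z_2 = (0.0000,-1.0000,0.0000); lever o_n−o_2 = (4.0000,-4.0000,2.0000)
cross product → J_v[:, 2] = (-2.0000,0.0000,4.0000)
J_ω[:, 2] = z_2
entry J[4][2] = -1.0000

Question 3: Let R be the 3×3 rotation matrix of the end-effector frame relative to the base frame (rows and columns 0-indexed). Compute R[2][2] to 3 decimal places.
End-effector z-axis (col 2 of R) = (0.0000,0.0000,1.0000)
R[2][2] = 1.0000

1.000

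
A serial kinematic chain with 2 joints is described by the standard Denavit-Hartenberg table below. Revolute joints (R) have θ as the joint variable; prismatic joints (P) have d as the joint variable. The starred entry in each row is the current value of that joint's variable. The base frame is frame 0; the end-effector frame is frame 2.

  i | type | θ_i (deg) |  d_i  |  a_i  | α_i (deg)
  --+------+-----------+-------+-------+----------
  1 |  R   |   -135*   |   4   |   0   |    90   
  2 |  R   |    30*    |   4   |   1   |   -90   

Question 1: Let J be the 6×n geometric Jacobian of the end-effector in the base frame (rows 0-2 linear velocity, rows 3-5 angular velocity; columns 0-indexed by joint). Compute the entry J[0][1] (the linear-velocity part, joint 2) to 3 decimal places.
axis z_1 = (-0.7071,0.7071,0.0000); lever o_n−o_1 = (-3.4408,2.2161,0.5000)
cross product → J_v[:, 1] = (0.3536,0.3536,0.8660)
J_ω[:, 1] = z_1
entry J[0][1] = 0.3536

0.354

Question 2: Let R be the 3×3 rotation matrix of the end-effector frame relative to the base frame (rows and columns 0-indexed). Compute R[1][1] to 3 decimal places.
End-effector y-axis (col 1 of R) = (0.7071,-0.7071,-0.0000)
R[1][1] = -0.7071

-0.707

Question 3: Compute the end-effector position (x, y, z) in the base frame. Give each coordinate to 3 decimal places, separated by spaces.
-3.441 2.216 4.500

after link 1: o_1 = (0.0000, 0.0000, 4.0000)
after link 2: o_2 = (-3.4408, 2.2161, 4.5000)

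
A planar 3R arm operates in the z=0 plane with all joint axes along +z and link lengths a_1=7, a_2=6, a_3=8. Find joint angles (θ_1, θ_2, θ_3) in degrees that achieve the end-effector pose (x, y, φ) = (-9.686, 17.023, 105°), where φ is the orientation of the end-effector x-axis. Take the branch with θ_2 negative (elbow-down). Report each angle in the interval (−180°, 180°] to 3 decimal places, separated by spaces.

wrist centre = target − a_3·(cos φ, sin φ) = (-7.6154, 9.2956)
cos θ_2 = (144.4031−7²−6²)/(2·7·6) = 0.7072; θ_2 = -44.9941° (elbow-down)
β = atan2(9.2956,-7.6154) = 129.3262°; ψ = atan2(-4.2422,11.2431) = -20.6723°
θ_1 = β − ψ = 149.9985°
θ_3 = φ − θ_1 − θ_2 = -0.0044° (wrapped to (-180°,180°])

149.999 -44.994 -0.004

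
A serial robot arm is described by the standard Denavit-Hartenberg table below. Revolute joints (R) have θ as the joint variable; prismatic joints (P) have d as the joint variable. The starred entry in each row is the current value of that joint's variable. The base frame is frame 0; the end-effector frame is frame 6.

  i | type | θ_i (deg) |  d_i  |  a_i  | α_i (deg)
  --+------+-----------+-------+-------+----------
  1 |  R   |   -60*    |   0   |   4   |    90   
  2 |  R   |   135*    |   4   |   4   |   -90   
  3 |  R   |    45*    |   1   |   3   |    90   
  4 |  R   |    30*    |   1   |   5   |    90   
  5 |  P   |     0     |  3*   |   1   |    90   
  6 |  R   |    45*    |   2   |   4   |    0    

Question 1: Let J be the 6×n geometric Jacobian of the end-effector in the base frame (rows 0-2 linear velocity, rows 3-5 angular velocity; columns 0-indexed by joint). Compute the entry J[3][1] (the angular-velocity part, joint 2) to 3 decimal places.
axis z_1 = (-0.8660,-0.5000,0.0000); lever o_n−o_1 = (0.7681,11.2603,8.8491)
cross product → J_v[:, 1] = (-4.4245,7.6635,-9.3676)
J_ω[:, 1] = z_1
entry J[3][1] = -0.8660

-0.866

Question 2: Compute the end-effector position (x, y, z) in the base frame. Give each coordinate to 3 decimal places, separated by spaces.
2.768 7.796 8.849

after link 1: o_1 = (2.0000, -3.4641, 0.0000)
after link 2: o_2 = (-2.8783, -3.0146, 2.8284)
after link 3: o_3 = (-2.1448, -0.0425, 3.6213)
after link 4: o_4 = (-2.3219, 4.9738, 4.5186)
after link 5: o_5 = (-0.7227, 5.5500, 7.1852)
after link 6: o_6 = (2.7681, 7.7962, 8.8491)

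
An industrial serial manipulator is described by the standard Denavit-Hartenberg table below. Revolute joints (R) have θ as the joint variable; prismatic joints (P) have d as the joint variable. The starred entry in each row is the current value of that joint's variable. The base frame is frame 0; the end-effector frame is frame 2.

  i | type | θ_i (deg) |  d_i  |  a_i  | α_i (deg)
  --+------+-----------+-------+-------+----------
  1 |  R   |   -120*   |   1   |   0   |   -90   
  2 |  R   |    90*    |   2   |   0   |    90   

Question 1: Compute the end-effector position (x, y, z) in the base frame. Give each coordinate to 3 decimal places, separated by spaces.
1.732 -1.000 1.000

after link 1: o_1 = (0.0000, 0.0000, 1.0000)
after link 2: o_2 = (1.7321, -1.0000, 1.0000)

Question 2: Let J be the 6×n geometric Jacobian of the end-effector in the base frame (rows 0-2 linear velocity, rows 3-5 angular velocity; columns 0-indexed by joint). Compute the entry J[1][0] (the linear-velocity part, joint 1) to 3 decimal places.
1.732

axis z_0 = ẑ; lever o_n−o_0 = (1.7321,-1.0000,1.0000)
cross product → J_v[:, 0] = (1.0000,1.7321,-0.0000)
J_ω[:, 0] = z_0
entry J[1][0] = 1.7321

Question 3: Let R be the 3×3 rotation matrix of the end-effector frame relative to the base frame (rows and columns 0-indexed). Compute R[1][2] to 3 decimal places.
-0.866

End-effector z-axis (col 2 of R) = (-0.5000,-0.8660,0.0000)
R[1][2] = -0.8660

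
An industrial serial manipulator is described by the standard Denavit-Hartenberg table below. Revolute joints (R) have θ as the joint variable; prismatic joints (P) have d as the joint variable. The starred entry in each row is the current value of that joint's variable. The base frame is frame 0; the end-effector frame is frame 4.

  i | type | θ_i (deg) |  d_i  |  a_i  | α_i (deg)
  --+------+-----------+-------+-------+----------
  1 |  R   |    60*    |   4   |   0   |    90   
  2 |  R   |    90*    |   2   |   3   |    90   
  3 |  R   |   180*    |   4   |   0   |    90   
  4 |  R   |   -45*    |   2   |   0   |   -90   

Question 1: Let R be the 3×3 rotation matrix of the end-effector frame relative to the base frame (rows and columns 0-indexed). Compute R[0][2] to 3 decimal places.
End-effector z-axis (col 2 of R) = (0.3536,0.6124,-0.7071)
R[0][2] = 0.3536

0.354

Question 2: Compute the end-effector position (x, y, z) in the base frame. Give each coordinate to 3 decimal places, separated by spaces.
after link 1: o_1 = (0.0000, 0.0000, 4.0000)
after link 2: o_2 = (1.7321, -1.0000, 7.0000)
after link 3: o_3 = (3.7321, 2.4641, 7.0000)
after link 4: o_4 = (5.4641, 1.4641, 7.0000)

5.464 1.464 7.000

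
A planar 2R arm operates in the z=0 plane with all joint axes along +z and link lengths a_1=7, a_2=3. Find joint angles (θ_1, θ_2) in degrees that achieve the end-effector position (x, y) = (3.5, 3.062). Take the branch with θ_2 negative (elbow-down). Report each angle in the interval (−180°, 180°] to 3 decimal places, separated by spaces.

cos θ_2 = (21.6258−7²−3²)/(2·7·3) = -0.8661; θ_2 = -150.0030° (elbow-down)
β = atan2(3.0620,3.5000) = 41.1813°; ψ = atan2(-1.4999,4.4018) = -18.8158°
θ_1 = β − ψ = 59.9971°

59.997 -150.003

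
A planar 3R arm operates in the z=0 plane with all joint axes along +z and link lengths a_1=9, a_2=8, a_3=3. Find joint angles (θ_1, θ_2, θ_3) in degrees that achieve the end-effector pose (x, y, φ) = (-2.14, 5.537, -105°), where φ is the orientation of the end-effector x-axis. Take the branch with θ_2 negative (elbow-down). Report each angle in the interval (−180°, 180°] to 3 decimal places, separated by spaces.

153.364 -119.998 -138.367

wrist centre = target − a_3·(cos φ, sin φ) = (-1.3635, 8.4348)
cos θ_2 = (73.0047−9²−8²)/(2·9·8) = -0.5000; θ_2 = -119.9978° (elbow-down)
β = atan2(8.4348,-1.3635) = 99.1828°; ψ = atan2(-6.9284,5.0003) = -54.1816°
θ_1 = β − ψ = 153.3645°
θ_3 = φ − θ_1 − θ_2 = -138.3666° (wrapped to (-180°,180°])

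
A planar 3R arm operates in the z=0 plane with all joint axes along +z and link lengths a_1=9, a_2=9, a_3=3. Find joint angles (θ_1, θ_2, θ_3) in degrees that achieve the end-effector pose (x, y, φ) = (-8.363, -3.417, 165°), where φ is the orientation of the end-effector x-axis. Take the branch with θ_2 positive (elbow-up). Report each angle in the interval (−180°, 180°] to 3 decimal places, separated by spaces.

150.000 134.997 -119.998

wrist centre = target − a_3·(cos φ, sin φ) = (-5.4652, -4.1935)
cos θ_2 = (47.4537−9²−9²)/(2·9·9) = -0.7071; θ_2 = 134.9975° (elbow-up)
β = atan2(-4.1935,-5.4652) = -142.5010°; ψ = atan2(6.3642,2.6363) = 67.4987°
θ_1 = β − ψ = -209.9998°
θ_3 = φ − θ_1 − θ_2 = -119.9977° (wrapped to (-180°,180°])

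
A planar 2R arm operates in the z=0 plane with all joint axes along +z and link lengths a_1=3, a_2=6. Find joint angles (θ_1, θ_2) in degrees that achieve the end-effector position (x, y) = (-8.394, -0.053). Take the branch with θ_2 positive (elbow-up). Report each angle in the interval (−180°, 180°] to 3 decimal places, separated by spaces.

150.010 44.986

cos θ_2 = (70.4620−3²−6²)/(2·3·6) = 0.7073; θ_2 = 44.9860° (elbow-up)
β = atan2(-0.0530,-8.3940) = -179.6382°; ψ = atan2(4.2416,7.2437) = 30.3515°
θ_1 = β − ψ = -209.9898°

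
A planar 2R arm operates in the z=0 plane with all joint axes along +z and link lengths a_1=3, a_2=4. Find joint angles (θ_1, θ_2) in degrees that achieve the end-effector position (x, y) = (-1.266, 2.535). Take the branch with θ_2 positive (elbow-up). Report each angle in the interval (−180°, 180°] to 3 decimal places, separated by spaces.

cos θ_2 = (8.0290−3²−4²)/(2·3·4) = -0.7071; θ_2 = 135.0015° (elbow-up)
β = atan2(2.5350,-1.2660) = 116.5379°; ψ = atan2(2.8284,0.1715) = 86.5301°
θ_1 = β − ψ = 30.0078°

30.008 135.002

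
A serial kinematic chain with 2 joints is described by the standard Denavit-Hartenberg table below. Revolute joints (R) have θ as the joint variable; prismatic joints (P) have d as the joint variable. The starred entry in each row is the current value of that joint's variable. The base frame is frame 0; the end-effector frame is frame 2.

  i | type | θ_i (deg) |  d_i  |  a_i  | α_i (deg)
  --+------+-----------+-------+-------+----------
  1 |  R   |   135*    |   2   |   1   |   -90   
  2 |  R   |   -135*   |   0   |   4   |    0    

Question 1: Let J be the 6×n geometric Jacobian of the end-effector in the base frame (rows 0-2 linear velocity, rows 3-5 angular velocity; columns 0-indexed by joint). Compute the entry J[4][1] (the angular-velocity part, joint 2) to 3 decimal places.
-0.707

axis z_1 = (-0.7071,-0.7071,0.0000); lever o_n−o_1 = (2.0000,-2.0000,2.8284)
cross product → J_v[:, 1] = (-2.0000,2.0000,2.8284)
J_ω[:, 1] = z_1
entry J[4][1] = -0.7071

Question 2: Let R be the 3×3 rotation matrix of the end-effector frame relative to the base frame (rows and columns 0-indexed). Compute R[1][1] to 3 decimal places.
0.500

End-effector y-axis (col 1 of R) = (-0.5000,0.5000,0.7071)
R[1][1] = 0.5000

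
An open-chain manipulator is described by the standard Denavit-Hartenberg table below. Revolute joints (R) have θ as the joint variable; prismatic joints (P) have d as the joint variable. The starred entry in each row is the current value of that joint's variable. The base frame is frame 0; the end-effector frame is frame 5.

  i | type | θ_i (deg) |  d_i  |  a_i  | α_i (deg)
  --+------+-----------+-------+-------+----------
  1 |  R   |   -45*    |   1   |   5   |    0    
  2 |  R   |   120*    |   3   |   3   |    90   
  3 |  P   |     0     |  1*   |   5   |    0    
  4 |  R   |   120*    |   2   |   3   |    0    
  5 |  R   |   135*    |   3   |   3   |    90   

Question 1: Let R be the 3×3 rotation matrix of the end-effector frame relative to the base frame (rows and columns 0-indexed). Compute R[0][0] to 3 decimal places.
-0.067

End-effector x-axis (col 0 of R) = (-0.0670,-0.2500,-0.9659)
R[0][0] = -0.0670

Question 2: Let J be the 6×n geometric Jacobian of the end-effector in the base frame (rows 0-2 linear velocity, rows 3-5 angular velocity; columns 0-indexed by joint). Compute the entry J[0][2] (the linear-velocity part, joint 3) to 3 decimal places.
0.966

prismatic axis z_2 = (0.9659,-0.2588,0.0000)
J_v[:, 2] = z_2; J_ω[:, 2] = (0,0,0)
entry J[0][2] = 0.9659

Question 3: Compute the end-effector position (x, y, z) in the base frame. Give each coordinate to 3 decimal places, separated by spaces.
after link 1: o_1 = (3.5355, -3.5355, 1.0000)
after link 2: o_2 = (4.3120, -0.6378, 4.0000)
after link 3: o_3 = (6.5720, 3.9331, 4.0000)
after link 4: o_4 = (8.1156, 1.9665, 6.5981)
after link 5: o_5 = (10.8125, 0.4401, 3.7003)

10.812 0.440 3.700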